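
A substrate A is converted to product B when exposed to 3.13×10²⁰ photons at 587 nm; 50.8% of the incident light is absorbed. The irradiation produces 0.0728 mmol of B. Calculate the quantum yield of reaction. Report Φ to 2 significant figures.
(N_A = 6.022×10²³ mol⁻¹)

Φ = 0.28

Product: 0.0728 mmol = 7.28×10⁻⁵ mol.
Moles of photons: 3.13×10²⁰ / 6.022×10²³ = 5.198×10⁻⁴ mol.
Photons absorbed: 0.508 × 5.198×10⁻⁴ = 2.641×10⁻⁴ mol.
Φ = 7.28×10⁻⁵ mol / 2.641×10⁻⁴ mol photons = 0.28.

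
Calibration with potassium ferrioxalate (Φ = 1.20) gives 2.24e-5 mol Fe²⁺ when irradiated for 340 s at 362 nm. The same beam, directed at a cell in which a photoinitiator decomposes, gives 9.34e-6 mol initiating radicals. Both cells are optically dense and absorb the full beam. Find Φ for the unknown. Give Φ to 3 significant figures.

Photons absorbed by the actinometer: 2.24e-5 / 1.20 = 1.867e-5 mol.
Φ(unknown) = 9.34e-6 / 1.867e-5 = 0.500.

Φ = 0.500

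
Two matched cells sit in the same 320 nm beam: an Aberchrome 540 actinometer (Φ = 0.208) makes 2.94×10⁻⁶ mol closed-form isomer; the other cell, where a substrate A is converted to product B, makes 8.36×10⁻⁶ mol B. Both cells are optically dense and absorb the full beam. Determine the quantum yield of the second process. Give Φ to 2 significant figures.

Photons absorbed by the actinometer: 2.94×10⁻⁶ / 0.208 = 1.413×10⁻⁵ mol.
Φ(unknown) = 8.36×10⁻⁶ / 1.413×10⁻⁵ = 0.59.

Φ = 0.59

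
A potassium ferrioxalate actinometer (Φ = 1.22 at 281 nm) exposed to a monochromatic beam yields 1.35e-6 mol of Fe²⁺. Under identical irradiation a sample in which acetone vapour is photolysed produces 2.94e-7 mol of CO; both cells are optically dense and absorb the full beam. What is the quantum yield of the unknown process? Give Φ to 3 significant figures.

Photons absorbed by the actinometer: 1.35e-6 / 1.22 = 1.107e-6 mol.
Φ(unknown) = 2.94e-7 / 1.107e-6 = 0.266.

Φ = 0.266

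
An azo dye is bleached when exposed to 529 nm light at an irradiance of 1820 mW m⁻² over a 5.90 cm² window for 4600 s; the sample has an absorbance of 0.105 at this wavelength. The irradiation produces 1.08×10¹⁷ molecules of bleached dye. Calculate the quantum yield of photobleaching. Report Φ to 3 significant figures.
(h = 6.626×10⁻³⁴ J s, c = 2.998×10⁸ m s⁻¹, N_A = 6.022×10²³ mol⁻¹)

Φ = 0.0382

Product: 1.08×10¹⁷ / 6.022×10²³ = 1.793×10⁻⁷ mol.
Photon energy at 529 nm: hc/λ = (6.626×10⁻³⁴)(2.998×10⁸)/(529×10⁻⁹) = 3.755×10⁻¹⁹ J.
Energy delivered: (1820 mW m⁻²)(5.90×10⁻⁴ m²)(4600 s) = 4.939 J.
Photons incident: 4.939 / 3.755×10⁻¹⁹ = 1.315×10¹⁹, i.e. 1.315×10¹⁹/6.022×10²³ = 2.184×10⁻⁵ mol.
Fraction absorbed: 1 − 10^(−0.105) = 0.2148.
Photons absorbed: 0.2148 × 2.184×10⁻⁵ = 4.691×10⁻⁶ mol.
Φ = 1.793×10⁻⁷ mol / 4.691×10⁻⁶ mol photons = 0.0382.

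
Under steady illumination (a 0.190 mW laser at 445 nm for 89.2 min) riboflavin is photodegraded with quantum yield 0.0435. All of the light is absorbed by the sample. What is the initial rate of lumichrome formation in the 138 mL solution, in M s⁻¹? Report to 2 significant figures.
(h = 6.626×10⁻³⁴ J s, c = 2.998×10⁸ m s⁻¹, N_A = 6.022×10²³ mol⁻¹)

2.2×10⁻¹⁰ M s⁻¹

Photon energy at 445 nm: hc/λ = (6.626×10⁻³⁴)(2.998×10⁸)/(445×10⁻⁹) = 4.464×10⁻¹⁹ J.
Energy delivered: (0.190 mW)(5352 s) = 1.017 J.
Photons incident: 1.017 / 4.464×10⁻¹⁹ = 2.278×10¹⁸, i.e. 2.278×10¹⁸/6.022×10²³ = 3.783×10⁻⁶ mol.
Product formed: 0.0435 × 3.783×10⁻⁶ = 1.646×10⁻⁷ mol.
Rate: 1.646×10⁻⁷ mol / (5352 s × 0.138 L) = 2.2×10⁻¹⁰ M s⁻¹.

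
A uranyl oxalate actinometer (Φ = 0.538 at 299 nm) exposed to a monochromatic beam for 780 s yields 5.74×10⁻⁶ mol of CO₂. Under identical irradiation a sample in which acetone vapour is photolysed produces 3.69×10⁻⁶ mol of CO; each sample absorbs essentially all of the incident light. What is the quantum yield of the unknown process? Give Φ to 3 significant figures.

Φ = 0.346

Photons absorbed by the actinometer: 5.74×10⁻⁶ / 0.538 = 1.067×10⁻⁵ mol.
Φ(unknown) = 3.69×10⁻⁶ / 1.067×10⁻⁵ = 0.346.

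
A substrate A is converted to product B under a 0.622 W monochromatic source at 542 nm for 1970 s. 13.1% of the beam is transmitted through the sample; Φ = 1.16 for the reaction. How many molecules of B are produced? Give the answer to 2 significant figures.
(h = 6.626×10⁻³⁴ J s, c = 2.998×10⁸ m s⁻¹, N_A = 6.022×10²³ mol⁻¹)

Photon energy at 542 nm: hc/λ = (6.626×10⁻³⁴)(2.998×10⁸)/(542×10⁻⁹) = 3.665×10⁻¹⁹ J.
Energy delivered: (0.622 W)(1970 s) = 1225 J.
Photons incident: 1225 / 3.665×10⁻¹⁹ = 3.342×10²¹, i.e. 3.342×10²¹/6.022×10²³ = 0.005550 mol.
Fraction absorbed: 1 − 13.1/100 = 0.8690.
Photons absorbed: 0.8690 × 0.005550 = 0.004823 mol.
Product: Φ × n_abs = 1.16 × 0.004823 = 0.005595 mol.
As a count: 0.005595 × 6.022×10²³ = 3.4×10²¹.

3.4×10²¹ molecules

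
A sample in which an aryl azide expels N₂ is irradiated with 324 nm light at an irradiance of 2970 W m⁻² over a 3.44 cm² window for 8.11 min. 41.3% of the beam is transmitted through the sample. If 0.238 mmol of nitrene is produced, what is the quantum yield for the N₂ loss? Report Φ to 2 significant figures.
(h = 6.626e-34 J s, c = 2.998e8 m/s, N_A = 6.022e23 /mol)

Φ = 0.30

Product: 0.238 mmol = 2.38e-4 mol.
Photon energy at 324 nm: hc/λ = (6.626e-34)(2.998e8)/(324e-9) = 6.131e-19 J.
Energy delivered: (2970 W m⁻²)(3.44e-4 m²)(486.6 s) = 497.1 J.
Photons incident: 497.1 / 6.131e-19 = 8.108e20, i.e. 8.108e20/6.022e23 = 0.001346 mol.
Fraction absorbed: 1 − 41.3/100 = 0.5870.
Photons absorbed: 0.5870 × 0.001346 = 7.901e-4 mol.
Φ = 2.38e-4 mol / 7.901e-4 mol photons = 0.30.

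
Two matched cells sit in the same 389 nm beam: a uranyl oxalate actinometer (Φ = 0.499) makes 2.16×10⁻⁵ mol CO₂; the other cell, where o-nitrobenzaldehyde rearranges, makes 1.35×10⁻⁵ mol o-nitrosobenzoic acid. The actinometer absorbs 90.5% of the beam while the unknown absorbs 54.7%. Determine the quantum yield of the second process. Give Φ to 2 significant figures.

Φ = 0.52

Photons absorbed by the actinometer: 2.16×10⁻⁵ / 0.499 = 4.329×10⁻⁵ mol.
Incident flux: 4.329×10⁻⁵ / 0.905 = 4.783×10⁻⁵ einstein.
Absorbed by unknown: 0.547 × 4.783×10⁻⁵ = 2.616×10⁻⁵ mol.
Φ(unknown) = 1.35×10⁻⁵ / 2.616×10⁻⁵ = 0.52.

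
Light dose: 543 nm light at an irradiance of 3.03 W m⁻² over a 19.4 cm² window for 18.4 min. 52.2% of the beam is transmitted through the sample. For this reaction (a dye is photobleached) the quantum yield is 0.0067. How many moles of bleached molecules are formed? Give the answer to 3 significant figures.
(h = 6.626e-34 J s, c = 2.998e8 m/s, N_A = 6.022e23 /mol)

Photon energy at 543 nm: hc/λ = (6.626e-34)(2.998e8)/(543e-9) = 3.658e-19 J.
Energy delivered: (3.03 W m⁻²)(19.4e-4 m²)(1104 s) = 6.490 J.
Photons incident: 6.490 / 3.658e-19 = 1.774e19, i.e. 1.774e19/6.022e23 = 2.946e-5 mol.
Fraction absorbed: 1 − 52.2/100 = 0.4780.
Photons absorbed: 0.4780 × 2.946e-5 = 1.408e-5 mol.
Product: Φ × n_abs = 0.0067 × 1.408e-5 = 9.434e-8 mol.

9.43e-8 mol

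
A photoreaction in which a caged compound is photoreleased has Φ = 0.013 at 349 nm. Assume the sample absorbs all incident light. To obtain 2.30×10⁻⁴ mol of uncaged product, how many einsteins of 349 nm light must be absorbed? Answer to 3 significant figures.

Photons that must be absorbed: 2.30×10⁻⁴ / 0.013 = 0.01769 mol.

0.0177 einstein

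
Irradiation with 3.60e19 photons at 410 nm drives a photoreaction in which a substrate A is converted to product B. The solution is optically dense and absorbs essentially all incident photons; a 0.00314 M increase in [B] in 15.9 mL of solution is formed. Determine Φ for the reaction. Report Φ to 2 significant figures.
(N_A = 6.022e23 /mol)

Φ = 0.84

Product: (0.00314 M)(0.0159 L) = 4.993e-5 mol.
Moles of photons: 3.60e19 / 6.022e23 = 5.978e-5 mol.
Φ = 4.993e-5 mol / 5.978e-5 mol photons = 0.84.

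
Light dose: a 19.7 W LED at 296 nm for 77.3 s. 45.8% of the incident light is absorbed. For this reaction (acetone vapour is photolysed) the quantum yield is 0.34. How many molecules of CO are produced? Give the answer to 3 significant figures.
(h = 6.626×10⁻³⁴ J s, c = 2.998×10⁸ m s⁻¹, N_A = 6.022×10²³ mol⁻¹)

3.53×10²⁰ molecules

Photon energy at 296 nm: hc/λ = (6.626×10⁻³⁴)(2.998×10⁸)/(296×10⁻⁹) = 6.711×10⁻¹⁹ J.
Energy delivered: (19.7 W)(77.3 s) = 1523 J.
Photons incident: 1523 / 6.711×10⁻¹⁹ = 2.269×10²¹, i.e. 2.269×10²¹/6.022×10²³ = 0.003768 mol.
Photons absorbed: 0.458 × 0.003768 = 0.001726 mol.
Product: Φ × n_abs = 0.34 × 0.001726 = 5.868×10⁻⁴ mol.
As a count: 5.868×10⁻⁴ × 6.022×10²³ = 3.53×10²⁰.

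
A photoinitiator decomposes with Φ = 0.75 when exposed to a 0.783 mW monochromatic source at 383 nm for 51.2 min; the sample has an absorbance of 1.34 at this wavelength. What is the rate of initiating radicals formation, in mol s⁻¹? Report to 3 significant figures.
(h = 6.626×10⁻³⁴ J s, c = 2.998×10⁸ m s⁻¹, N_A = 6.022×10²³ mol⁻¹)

Photon energy at 383 nm: hc/λ = (6.626×10⁻³⁴)(2.998×10⁸)/(383×10⁻⁹) = 5.187×10⁻¹⁹ J.
Energy delivered: (0.783 mW)(3072 s) = 2.405 J.
Photons incident: 2.405 / 5.187×10⁻¹⁹ = 4.637×10¹⁸, i.e. 4.637×10¹⁸/6.022×10²³ = 7.700×10⁻⁶ mol.
Fraction absorbed: 1 − 10^(−1.34) = 0.9543.
Photons absorbed: 0.9543 × 7.700×10⁻⁶ = 7.348×10⁻⁶ mol.
Product formed: 0.75 × 7.348×10⁻⁶ = 5.511×10⁻⁶ mol.
Rate: 5.511×10⁻⁶ / 3072 s = 1.79×10⁻⁹ mol s⁻¹.

1.79×10⁻⁹ mol s⁻¹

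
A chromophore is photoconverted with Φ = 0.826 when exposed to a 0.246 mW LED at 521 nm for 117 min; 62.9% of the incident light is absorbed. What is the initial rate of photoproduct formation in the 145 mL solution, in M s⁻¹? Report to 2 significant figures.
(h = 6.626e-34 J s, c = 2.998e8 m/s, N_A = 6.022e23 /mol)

3.8e-9 M s⁻¹

Photon energy at 521 nm: hc/λ = (6.626e-34)(2.998e8)/(521e-9) = 3.813e-19 J.
Energy delivered: (0.246 mW)(7020 s) = 1.727 J.
Photons incident: 1.727 / 3.813e-19 = 4.529e18, i.e. 4.529e18/6.022e23 = 7.521e-6 mol.
Photons absorbed: 0.629 × 7.521e-6 = 4.731e-6 mol.
Product formed: 0.826 × 4.731e-6 = 3.908e-6 mol.
Rate: 3.908e-6 mol / (7020 s × 0.145 L) = 3.8e-9 M s⁻¹.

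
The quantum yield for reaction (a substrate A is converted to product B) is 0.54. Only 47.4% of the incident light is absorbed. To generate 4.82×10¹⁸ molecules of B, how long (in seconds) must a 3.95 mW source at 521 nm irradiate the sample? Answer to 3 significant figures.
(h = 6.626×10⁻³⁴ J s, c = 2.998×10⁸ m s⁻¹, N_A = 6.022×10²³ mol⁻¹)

t ≈ 1820 s

Product: 4.82×10¹⁸ / 6.022×10²³ = 8.004×10⁻⁶ mol.
Photons that must be absorbed: 8.004×10⁻⁶ / 0.54 = 1.482×10⁻⁵ mol.
Incident photons needed: 1.482×10⁻⁵ / 0.474 = 3.127×10⁻⁵ mol.
Photon energy: hc/λ = 3.813×10⁻¹⁹ J; per mole, 2.296×10⁵ J mol⁻¹.
Energy required: 3.127×10⁻⁵ × 2.296×10⁵ = 7.180 J.
Time: 7.180 J / 0.00395 W = 1820 s.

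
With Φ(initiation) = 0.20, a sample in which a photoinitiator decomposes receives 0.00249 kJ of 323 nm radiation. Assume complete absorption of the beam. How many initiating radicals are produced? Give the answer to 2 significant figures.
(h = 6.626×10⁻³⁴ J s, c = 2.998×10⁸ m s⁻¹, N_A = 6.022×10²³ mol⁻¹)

Photon energy at 323 nm: hc/λ = (6.626×10⁻³⁴)(2.998×10⁸)/(323×10⁻⁹) = 6.150×10⁻¹⁹ J.
Incident energy: 0.00249 kJ = 2.49 J.
Photons incident: 2.49 / 6.150×10⁻¹⁹ = 4.049×10¹⁸, i.e. 4.049×10¹⁸/6.022×10²³ = 6.724×10⁻⁶ mol.
Product: Φ × n_abs = 0.20 × 6.724×10⁻⁶ = 1.345×10⁻⁶ mol.
As a count: 1.345×10⁻⁶ × 6.022×10²³ = 8.1×10¹⁷.

8.1×10¹⁷ initiating radicals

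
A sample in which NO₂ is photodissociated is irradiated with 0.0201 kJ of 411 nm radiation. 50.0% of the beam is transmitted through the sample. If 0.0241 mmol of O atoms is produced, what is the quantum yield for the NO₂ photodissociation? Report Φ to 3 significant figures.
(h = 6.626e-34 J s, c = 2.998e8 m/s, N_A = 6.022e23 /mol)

Product: 0.0241 mmol = 2.41e-5 mol.
Photon energy at 411 nm: hc/λ = (6.626e-34)(2.998e8)/(411e-9) = 4.833e-19 J.
Incident energy: 0.0201 kJ = 20.1 J.
Photons incident: 20.1 / 4.833e-19 = 4.159e19, i.e. 4.159e19/6.022e23 = 6.906e-5 mol.
Fraction absorbed: 1 − 50.0/100 = 0.5000.
Photons absorbed: 0.5000 × 6.906e-5 = 3.453e-5 mol.
Φ = 2.41e-5 mol / 3.453e-5 mol photons = 0.698.

Φ = 0.698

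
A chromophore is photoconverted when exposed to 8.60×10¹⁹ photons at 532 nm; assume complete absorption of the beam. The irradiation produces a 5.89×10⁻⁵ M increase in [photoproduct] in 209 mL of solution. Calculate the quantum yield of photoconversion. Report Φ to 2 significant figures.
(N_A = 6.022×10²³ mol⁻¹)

Φ = 0.086

Product: (5.89×10⁻⁵ M)(0.209 L) = 1.231×10⁻⁵ mol.
Moles of photons: 8.60×10¹⁹ / 6.022×10²³ = 1.428×10⁻⁴ mol.
Φ = 1.231×10⁻⁵ mol / 1.428×10⁻⁴ mol photons = 0.086.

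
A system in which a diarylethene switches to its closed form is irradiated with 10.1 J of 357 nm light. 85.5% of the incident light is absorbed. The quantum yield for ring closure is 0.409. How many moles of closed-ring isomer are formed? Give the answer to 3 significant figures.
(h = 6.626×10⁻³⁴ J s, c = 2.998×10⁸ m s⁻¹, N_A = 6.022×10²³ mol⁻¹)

1.05×10⁻⁵ mol

Photon energy at 357 nm: hc/λ = (6.626×10⁻³⁴)(2.998×10⁸)/(357×10⁻⁹) = 5.564×10⁻¹⁹ J.
Photons incident: 10.1 / 5.564×10⁻¹⁹ = 1.815×10¹⁹, i.e. 1.815×10¹⁹/6.022×10²³ = 3.014×10⁻⁵ mol.
Photons absorbed: 0.855 × 3.014×10⁻⁵ = 2.577×10⁻⁵ mol.
Product: Φ × n_abs = 0.409 × 2.577×10⁻⁵ = 1.054×10⁻⁵ mol.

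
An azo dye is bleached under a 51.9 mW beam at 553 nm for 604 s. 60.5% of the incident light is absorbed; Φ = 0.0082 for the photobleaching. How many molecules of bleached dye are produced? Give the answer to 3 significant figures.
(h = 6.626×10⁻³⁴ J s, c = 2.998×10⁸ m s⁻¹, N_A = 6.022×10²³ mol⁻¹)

Photon energy at 553 nm: hc/λ = (6.626×10⁻³⁴)(2.998×10⁸)/(553×10⁻⁹) = 3.592×10⁻¹⁹ J.
Energy delivered: (51.9 mW)(604 s) = 31.35 J.
Photons incident: 31.35 / 3.592×10⁻¹⁹ = 8.728×10¹⁹, i.e. 8.728×10¹⁹/6.022×10²³ = 1.449×10⁻⁴ mol.
Photons absorbed: 0.605 × 1.449×10⁻⁴ = 8.766×10⁻⁵ mol.
Product: Φ × n_abs = 0.0082 × 8.766×10⁻⁵ = 7.188×10⁻⁷ mol.
As a count: 7.188×10⁻⁷ × 6.022×10²³ = 4.33×10¹⁷.

4.33×10¹⁷ molecules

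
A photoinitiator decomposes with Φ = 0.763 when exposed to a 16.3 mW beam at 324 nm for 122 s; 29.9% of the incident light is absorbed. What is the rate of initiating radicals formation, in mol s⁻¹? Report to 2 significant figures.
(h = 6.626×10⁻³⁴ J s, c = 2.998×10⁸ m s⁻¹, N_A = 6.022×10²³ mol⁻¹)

1.0×10⁻⁸ mol s⁻¹

Photon energy at 324 nm: hc/λ = (6.626×10⁻³⁴)(2.998×10⁸)/(324×10⁻⁹) = 6.131×10⁻¹⁹ J.
Energy delivered: (16.3 mW)(122 s) = 1.989 J.
Photons incident: 1.989 / 6.131×10⁻¹⁹ = 3.244×10¹⁸, i.e. 3.244×10¹⁸/6.022×10²³ = 5.387×10⁻⁶ mol.
Photons absorbed: 0.299 × 5.387×10⁻⁶ = 1.611×10⁻⁶ mol.
Product formed: 0.763 × 1.611×10⁻⁶ = 1.229×10⁻⁶ mol.
Rate: 1.229×10⁻⁶ / 122 s = 1.0×10⁻⁸ mol s⁻¹.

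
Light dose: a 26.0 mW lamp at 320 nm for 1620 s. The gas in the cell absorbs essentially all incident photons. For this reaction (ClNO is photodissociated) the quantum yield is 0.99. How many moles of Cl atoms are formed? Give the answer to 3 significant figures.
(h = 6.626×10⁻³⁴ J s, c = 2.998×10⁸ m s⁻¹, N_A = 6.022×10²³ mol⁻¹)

1.12×10⁻⁴ mol

Photon energy at 320 nm: hc/λ = (6.626×10⁻³⁴)(2.998×10⁸)/(320×10⁻⁹) = 6.208×10⁻¹⁹ J.
Energy delivered: (26.0 mW)(1620 s) = 42.12 J.
Photons incident: 42.12 / 6.208×10⁻¹⁹ = 6.785×10¹⁹, i.e. 6.785×10¹⁹/6.022×10²³ = 1.127×10⁻⁴ mol.
Product: Φ × n_abs = 0.99 × 1.127×10⁻⁴ = 1.116×10⁻⁴ mol.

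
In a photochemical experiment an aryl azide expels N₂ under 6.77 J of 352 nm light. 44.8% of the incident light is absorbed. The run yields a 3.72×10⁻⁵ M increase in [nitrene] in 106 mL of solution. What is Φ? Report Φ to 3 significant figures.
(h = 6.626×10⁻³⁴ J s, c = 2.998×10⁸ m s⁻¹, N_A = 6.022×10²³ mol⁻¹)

Product: (3.72×10⁻⁵ M)(0.106 L) = 3.943×10⁻⁶ mol.
Photon energy at 352 nm: hc/λ = (6.626×10⁻³⁴)(2.998×10⁸)/(352×10⁻⁹) = 5.643×10⁻¹⁹ J.
Photons incident: 6.77 / 5.643×10⁻¹⁹ = 1.200×10¹⁹, i.e. 1.200×10¹⁹/6.022×10²³ = 1.993×10⁻⁵ mol.
Photons absorbed: 0.448 × 1.993×10⁻⁵ = 8.929×10⁻⁶ mol.
Φ = 3.943×10⁻⁶ mol / 8.929×10⁻⁶ mol photons = 0.442.

Φ = 0.442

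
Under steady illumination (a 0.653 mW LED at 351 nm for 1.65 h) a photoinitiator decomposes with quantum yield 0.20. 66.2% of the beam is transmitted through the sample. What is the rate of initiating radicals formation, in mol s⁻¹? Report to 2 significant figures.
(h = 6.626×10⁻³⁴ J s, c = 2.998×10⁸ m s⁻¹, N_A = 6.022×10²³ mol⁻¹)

Photon energy at 351 nm: hc/λ = (6.626×10⁻³⁴)(2.998×10⁸)/(351×10⁻⁹) = 5.659×10⁻¹⁹ J.
Energy delivered: (0.653 mW)(5940 s) = 3.879 J.
Photons incident: 3.879 / 5.659×10⁻¹⁹ = 6.855×10¹⁸, i.e. 6.855×10¹⁸/6.022×10²³ = 1.138×10⁻⁵ mol.
Fraction absorbed: 1 − 66.2/100 = 0.3380.
Photons absorbed: 0.3380 × 1.138×10⁻⁵ = 3.846×10⁻⁶ mol.
Product formed: 0.20 × 3.846×10⁻⁶ = 7.692×10⁻⁷ mol.
Rate: 7.692×10⁻⁷ / 5940 s = 1.3×10⁻¹⁰ mol s⁻¹.

1.3×10⁻¹⁰ mol s⁻¹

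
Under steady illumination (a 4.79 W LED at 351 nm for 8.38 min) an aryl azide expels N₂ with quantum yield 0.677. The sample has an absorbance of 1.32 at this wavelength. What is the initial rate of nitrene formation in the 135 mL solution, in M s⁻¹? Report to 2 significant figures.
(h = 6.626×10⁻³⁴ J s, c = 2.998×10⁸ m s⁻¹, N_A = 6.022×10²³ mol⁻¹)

Photon energy at 351 nm: hc/λ = (6.626×10⁻³⁴)(2.998×10⁸)/(351×10⁻⁹) = 5.659×10⁻¹⁹ J.
Energy delivered: (4.79 W)(502.8 s) = 2408 J.
Photons incident: 2408 / 5.659×10⁻¹⁹ = 4.255×10²¹, i.e. 4.255×10²¹/6.022×10²³ = 0.007066 mol.
Fraction absorbed: 1 − 10^(−1.32) = 0.9521.
Photons absorbed: 0.9521 × 0.007066 = 0.006728 mol.
Product formed: 0.677 × 0.006728 = 0.004555 mol.
Rate: 0.004555 mol / (502.8 s × 0.135 L) = 6.7×10⁻⁵ M s⁻¹.

6.7×10⁻⁵ M s⁻¹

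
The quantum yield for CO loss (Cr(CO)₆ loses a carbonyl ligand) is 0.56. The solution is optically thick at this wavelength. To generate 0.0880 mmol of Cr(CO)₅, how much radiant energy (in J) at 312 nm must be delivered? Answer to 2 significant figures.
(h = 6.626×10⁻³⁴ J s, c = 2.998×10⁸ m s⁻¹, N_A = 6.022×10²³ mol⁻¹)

60 J

Product: 0.0880 mmol = 8.80×10⁻⁵ mol.
Photons that must be absorbed: 8.80×10⁻⁵ / 0.56 = 1.571×10⁻⁴ mol.
Photon energy: hc/λ = 6.367×10⁻¹⁹ J; per mole, 3.834×10⁵ J mol⁻¹.
Energy required: 1.571×10⁻⁴ × 3.834×10⁵ = 60 J.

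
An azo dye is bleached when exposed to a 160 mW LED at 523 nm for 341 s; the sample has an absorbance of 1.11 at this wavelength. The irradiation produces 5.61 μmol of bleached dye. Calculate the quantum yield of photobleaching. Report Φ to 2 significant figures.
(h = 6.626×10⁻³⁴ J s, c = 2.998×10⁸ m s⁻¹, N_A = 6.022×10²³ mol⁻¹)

Φ = 0.025

Product: 5.61 μmol = 5.61×10⁻⁶ mol.
Photon energy at 523 nm: hc/λ = (6.626×10⁻³⁴)(2.998×10⁸)/(523×10⁻⁹) = 3.798×10⁻¹⁹ J.
Energy delivered: (160 mW)(341 s) = 54.56 J.
Photons incident: 54.56 / 3.798×10⁻¹⁹ = 1.437×10²⁰, i.e. 1.437×10²⁰/6.022×10²³ = 2.386×10⁻⁴ mol.
Fraction absorbed: 1 − 10^(−1.11) = 0.9224.
Photons absorbed: 0.9224 × 2.386×10⁻⁴ = 2.201×10⁻⁴ mol.
Φ = 5.61×10⁻⁶ mol / 2.201×10⁻⁴ mol photons = 0.025.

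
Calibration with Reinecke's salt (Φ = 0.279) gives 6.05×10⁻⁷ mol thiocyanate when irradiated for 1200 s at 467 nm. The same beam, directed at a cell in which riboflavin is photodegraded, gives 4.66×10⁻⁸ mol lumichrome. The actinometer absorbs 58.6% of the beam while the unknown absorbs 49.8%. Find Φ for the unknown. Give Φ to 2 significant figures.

Photons absorbed by the actinometer: 6.05×10⁻⁷ / 0.279 = 2.168×10⁻⁶ mol.
Incident flux: 2.168×10⁻⁶ / 0.586 = 3.700×10⁻⁶ einstein.
Absorbed by unknown: 0.498 × 3.700×10⁻⁶ = 1.843×10⁻⁶ mol.
Φ(unknown) = 4.66×10⁻⁸ / 1.843×10⁻⁶ = 0.025.

Φ = 0.025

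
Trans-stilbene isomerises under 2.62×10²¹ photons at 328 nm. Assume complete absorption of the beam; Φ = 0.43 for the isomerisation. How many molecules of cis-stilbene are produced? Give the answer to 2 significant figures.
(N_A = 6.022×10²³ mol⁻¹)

Moles of photons: 2.62×10²¹ / 6.022×10²³ = 0.004351 mol.
Product: Φ × n_abs = 0.43 × 0.004351 = 0.001871 mol.
As a count: 0.001871 × 6.022×10²³ = 1.1×10²¹.

1.1×10²¹ molecules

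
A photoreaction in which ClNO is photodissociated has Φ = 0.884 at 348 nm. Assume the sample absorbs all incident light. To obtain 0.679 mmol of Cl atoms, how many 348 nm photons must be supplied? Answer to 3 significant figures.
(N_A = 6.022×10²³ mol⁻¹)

4.63×10²⁰ photons

Product: 0.679 mmol = 6.79×10⁻⁴ mol.
Photons that must be absorbed: 6.79×10⁻⁴ / 0.884 = 7.681×10⁻⁴ mol.
Photon count: 7.681×10⁻⁴ × 6.022×10²³ = 4.63×10²⁰.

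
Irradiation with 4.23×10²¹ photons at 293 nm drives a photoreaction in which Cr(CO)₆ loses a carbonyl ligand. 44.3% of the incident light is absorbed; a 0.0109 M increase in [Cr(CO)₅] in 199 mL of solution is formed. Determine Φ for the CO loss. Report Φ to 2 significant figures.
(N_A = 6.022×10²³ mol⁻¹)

Φ = 0.70

Product: (0.0109 M)(0.199 L) = 0.002169 mol.
Moles of photons: 4.23×10²¹ / 6.022×10²³ = 0.007024 mol.
Photons absorbed: 0.443 × 0.007024 = 0.003112 mol.
Φ = 0.002169 mol / 0.003112 mol photons = 0.70.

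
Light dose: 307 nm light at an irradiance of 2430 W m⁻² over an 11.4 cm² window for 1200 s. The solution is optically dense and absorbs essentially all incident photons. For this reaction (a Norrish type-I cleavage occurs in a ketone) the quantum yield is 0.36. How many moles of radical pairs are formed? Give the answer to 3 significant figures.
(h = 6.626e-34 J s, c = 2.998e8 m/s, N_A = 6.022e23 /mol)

0.00307 mol

Photon energy at 307 nm: hc/λ = (6.626e-34)(2.998e8)/(307e-9) = 6.471e-19 J.
Energy delivered: (2430 W m⁻²)(11.4e-4 m²)(1200 s) = 3324 J.
Photons incident: 3324 / 6.471e-19 = 5.137e21, i.e. 5.137e21/6.022e23 = 0.008530 mol.
Product: Φ × n_abs = 0.36 × 0.008530 = 0.003071 mol.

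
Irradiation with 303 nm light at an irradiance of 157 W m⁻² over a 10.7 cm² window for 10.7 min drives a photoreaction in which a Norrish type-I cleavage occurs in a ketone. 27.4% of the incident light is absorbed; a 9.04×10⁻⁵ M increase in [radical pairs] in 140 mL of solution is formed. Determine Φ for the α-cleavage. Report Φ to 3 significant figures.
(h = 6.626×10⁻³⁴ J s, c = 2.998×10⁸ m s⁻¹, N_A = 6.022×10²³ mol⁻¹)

Product: (9.04×10⁻⁵ M)(0.14 L) = 1.266×10⁻⁵ mol.
Photon energy at 303 nm: hc/λ = (6.626×10⁻³⁴)(2.998×10⁸)/(303×10⁻⁹) = 6.556×10⁻¹⁹ J.
Energy delivered: (157 W m⁻²)(10.7×10⁻⁴ m²)(642 s) = 107.8 J.
Photons incident: 107.8 / 6.556×10⁻¹⁹ = 1.644×10²⁰, i.e. 1.644×10²⁰/6.022×10²³ = 2.730×10⁻⁴ mol.
Photons absorbed: 0.274 × 2.730×10⁻⁴ = 7.480×10⁻⁵ mol.
Φ = 1.266×10⁻⁵ mol / 7.480×10⁻⁵ mol photons = 0.169.

Φ = 0.169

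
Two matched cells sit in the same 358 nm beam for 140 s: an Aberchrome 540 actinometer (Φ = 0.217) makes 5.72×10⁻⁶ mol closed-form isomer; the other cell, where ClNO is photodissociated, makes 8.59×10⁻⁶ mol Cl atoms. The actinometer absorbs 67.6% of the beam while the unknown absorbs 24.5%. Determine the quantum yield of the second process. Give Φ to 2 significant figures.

Photons absorbed by the actinometer: 5.72×10⁻⁶ / 0.217 = 2.636×10⁻⁵ mol.
Incident flux: 2.636×10⁻⁵ / 0.676 = 3.899×10⁻⁵ einstein.
Absorbed by unknown: 0.245 × 3.899×10⁻⁵ = 9.553×10⁻⁶ mol.
Φ(unknown) = 8.59×10⁻⁶ / 9.553×10⁻⁶ = 0.90.

Φ = 0.90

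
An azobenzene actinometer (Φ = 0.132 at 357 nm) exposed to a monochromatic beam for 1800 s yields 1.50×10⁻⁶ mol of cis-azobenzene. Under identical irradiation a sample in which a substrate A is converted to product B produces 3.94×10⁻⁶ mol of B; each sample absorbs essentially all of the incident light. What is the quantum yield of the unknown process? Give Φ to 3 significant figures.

Photons absorbed by the actinometer: 1.50×10⁻⁶ / 0.132 = 1.136×10⁻⁵ mol.
Φ(unknown) = 3.94×10⁻⁶ / 1.136×10⁻⁵ = 0.347.

Φ = 0.347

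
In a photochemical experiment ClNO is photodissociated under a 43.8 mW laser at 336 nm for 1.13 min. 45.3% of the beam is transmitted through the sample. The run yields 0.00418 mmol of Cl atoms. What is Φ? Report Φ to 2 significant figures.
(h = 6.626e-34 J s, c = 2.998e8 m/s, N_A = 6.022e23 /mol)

Φ = 0.92

Product: 0.00418 mmol = 4.18e-6 mol.
Photon energy at 336 nm: hc/λ = (6.626e-34)(2.998e8)/(336e-9) = 5.912e-19 J.
Energy delivered: (43.8 mW)(67.8 s) = 2.970 J.
Photons incident: 2.970 / 5.912e-19 = 5.024e18, i.e. 5.024e18/6.022e23 = 8.343e-6 mol.
Fraction absorbed: 1 − 45.3/100 = 0.5470.
Photons absorbed: 0.5470 × 8.343e-6 = 4.564e-6 mol.
Φ = 4.18e-6 mol / 4.564e-6 mol photons = 0.92.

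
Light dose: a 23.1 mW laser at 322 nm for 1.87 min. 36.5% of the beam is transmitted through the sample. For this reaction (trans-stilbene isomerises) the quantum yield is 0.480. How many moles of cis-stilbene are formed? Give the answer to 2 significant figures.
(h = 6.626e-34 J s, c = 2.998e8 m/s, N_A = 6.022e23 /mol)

Photon energy at 322 nm: hc/λ = (6.626e-34)(2.998e8)/(322e-9) = 6.169e-19 J.
Energy delivered: (23.1 mW)(112.2 s) = 2.592 J.
Photons incident: 2.592 / 6.169e-19 = 4.202e18, i.e. 4.202e18/6.022e23 = 6.978e-6 mol.
Fraction absorbed: 1 − 36.5/100 = 0.6350.
Photons absorbed: 0.6350 × 6.978e-6 = 4.431e-6 mol.
Product: Φ × n_abs = 0.480 × 4.431e-6 = 2.127e-6 mol.

2.1e-6 mol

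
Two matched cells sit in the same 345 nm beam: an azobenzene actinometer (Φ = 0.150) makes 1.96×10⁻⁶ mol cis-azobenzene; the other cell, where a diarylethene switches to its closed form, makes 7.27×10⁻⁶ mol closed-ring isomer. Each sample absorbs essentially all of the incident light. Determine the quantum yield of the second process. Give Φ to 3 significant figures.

Φ = 0.556

Photons absorbed by the actinometer: 1.96×10⁻⁶ / 0.150 = 1.307×10⁻⁵ mol.
Φ(unknown) = 7.27×10⁻⁶ / 1.307×10⁻⁵ = 0.556.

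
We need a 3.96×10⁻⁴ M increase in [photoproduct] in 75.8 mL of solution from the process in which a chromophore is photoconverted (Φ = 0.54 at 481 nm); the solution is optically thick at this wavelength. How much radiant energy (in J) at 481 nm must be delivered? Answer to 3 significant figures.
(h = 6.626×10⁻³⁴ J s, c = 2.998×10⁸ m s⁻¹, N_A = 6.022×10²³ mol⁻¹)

13.8 J

Product: (3.96×10⁻⁴ M)(0.0758 L) = 3.002×10⁻⁵ mol.
Photons that must be absorbed: 3.002×10⁻⁵ / 0.54 = 5.559×10⁻⁵ mol.
Photon energy: hc/λ = 4.130×10⁻¹⁹ J; per mole, 2.487×10⁵ J mol⁻¹.
Energy required: 5.559×10⁻⁵ × 2.487×10⁵ = 13.8 J.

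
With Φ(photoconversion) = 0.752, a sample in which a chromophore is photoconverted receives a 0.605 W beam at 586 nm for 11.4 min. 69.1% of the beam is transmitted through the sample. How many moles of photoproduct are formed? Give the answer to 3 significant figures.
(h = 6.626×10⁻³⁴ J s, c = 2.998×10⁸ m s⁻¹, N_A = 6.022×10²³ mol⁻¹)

4.71×10⁻⁴ mol

Photon energy at 586 nm: hc/λ = (6.626×10⁻³⁴)(2.998×10⁸)/(586×10⁻⁹) = 3.390×10⁻¹⁹ J.
Energy delivered: (0.605 W)(684 s) = 413.8 J.
Photons incident: 413.8 / 3.390×10⁻¹⁹ = 1.221×10²¹, i.e. 1.221×10²¹/6.022×10²³ = 0.002028 mol.
Fraction absorbed: 1 − 69.1/100 = 0.3090.
Photons absorbed: 0.3090 × 0.002028 = 6.267×10⁻⁴ mol.
Product: Φ × n_abs = 0.752 × 6.267×10⁻⁴ = 4.713×10⁻⁴ mol.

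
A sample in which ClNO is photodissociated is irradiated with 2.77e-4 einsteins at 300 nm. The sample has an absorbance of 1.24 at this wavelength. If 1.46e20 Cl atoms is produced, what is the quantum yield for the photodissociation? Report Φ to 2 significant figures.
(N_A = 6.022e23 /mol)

Product: 1.46e20 / 6.022e23 = 2.424e-4 mol.
Fraction absorbed: 1 − 10^(−1.24) = 0.9425.
Photons absorbed: 0.9425 × 2.77e-4 = 2.611e-4 mol.
Φ = 2.424e-4 mol / 2.611e-4 mol photons = 0.93.

Φ = 0.93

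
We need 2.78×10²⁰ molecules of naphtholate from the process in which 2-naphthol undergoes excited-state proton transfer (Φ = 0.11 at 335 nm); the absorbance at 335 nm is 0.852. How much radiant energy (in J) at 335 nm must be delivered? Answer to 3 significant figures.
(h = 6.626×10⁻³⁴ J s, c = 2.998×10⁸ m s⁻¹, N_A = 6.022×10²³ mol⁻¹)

1740 J

Product: 2.78×10²⁰ / 6.022×10²³ = 4.616×10⁻⁴ mol.
Photons that must be absorbed: 4.616×10⁻⁴ / 0.11 = 0.004196 mol.
Fraction absorbed: 1 − 10^(−0.852) = 0.8594.
Incident photons needed: 0.004196 / 0.8594 = 0.004882 mol.
Photon energy: hc/λ = 5.930×10⁻¹⁹ J; per mole, 3.571×10⁵ J mol⁻¹.
Energy required: 0.004882 × 3.571×10⁵ = 1740 J.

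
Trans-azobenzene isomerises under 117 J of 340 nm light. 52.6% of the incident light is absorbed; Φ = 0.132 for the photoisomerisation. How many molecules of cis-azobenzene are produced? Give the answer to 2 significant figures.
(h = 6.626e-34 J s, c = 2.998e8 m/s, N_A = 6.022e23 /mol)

Photon energy at 340 nm: hc/λ = (6.626e-34)(2.998e8)/(340e-9) = 5.843e-19 J.
Photons incident: 117 / 5.843e-19 = 2.002e20, i.e. 2.002e20/6.022e23 = 3.324e-4 mol.
Photons absorbed: 0.526 × 3.324e-4 = 1.748e-4 mol.
Product: Φ × n_abs = 0.132 × 1.748e-4 = 2.307e-5 mol.
As a count: 2.307e-5 × 6.022e23 = 1.4e19.

1.4e19 molecules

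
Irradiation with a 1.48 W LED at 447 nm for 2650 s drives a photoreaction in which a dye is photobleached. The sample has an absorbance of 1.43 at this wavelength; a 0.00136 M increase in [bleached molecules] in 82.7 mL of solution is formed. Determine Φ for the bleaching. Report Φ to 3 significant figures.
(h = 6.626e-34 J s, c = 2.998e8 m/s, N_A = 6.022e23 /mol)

Φ = 0.00797

Product: (0.00136 M)(0.0827 L) = 1.125e-4 mol.
Photon energy at 447 nm: hc/λ = (6.626e-34)(2.998e8)/(447e-9) = 4.444e-19 J.
Energy delivered: (1.48 W)(2650 s) = 3922 J.
Photons incident: 3922 / 4.444e-19 = 8.825e21, i.e. 8.825e21/6.022e23 = 0.01465 mol.
Fraction absorbed: 1 − 10^(−1.43) = 0.9628.
Photons absorbed: 0.9628 × 0.01465 = 0.01411 mol.
Φ = 1.125e-4 mol / 0.01411 mol photons = 0.00797.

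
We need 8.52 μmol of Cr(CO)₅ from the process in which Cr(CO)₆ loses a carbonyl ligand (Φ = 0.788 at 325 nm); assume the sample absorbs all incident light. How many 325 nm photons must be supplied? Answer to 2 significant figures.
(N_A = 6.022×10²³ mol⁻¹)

6.5×10¹⁸ photons

Product: 8.52 μmol = 8.52×10⁻⁶ mol.
Photons that must be absorbed: 8.52×10⁻⁶ / 0.788 = 1.081×10⁻⁵ mol.
Photon count: 1.081×10⁻⁵ × 6.022×10²³ = 6.5×10¹⁸.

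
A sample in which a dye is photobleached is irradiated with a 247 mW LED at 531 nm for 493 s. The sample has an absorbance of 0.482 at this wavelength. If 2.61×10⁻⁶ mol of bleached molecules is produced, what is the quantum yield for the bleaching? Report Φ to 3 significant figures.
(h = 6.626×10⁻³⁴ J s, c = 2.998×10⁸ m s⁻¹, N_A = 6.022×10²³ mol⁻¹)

Φ = 0.00720

Photon energy at 531 nm: hc/λ = (6.626×10⁻³⁴)(2.998×10⁸)/(531×10⁻⁹) = 3.741×10⁻¹⁹ J.
Energy delivered: (247 mW)(493 s) = 121.8 J.
Photons incident: 121.8 / 3.741×10⁻¹⁹ = 3.256×10²⁰, i.e. 3.256×10²⁰/6.022×10²³ = 5.407×10⁻⁴ mol.
Fraction absorbed: 1 − 10^(−0.482) = 0.6704.
Photons absorbed: 0.6704 × 5.407×10⁻⁴ = 3.625×10⁻⁴ mol.
Φ = 2.61×10⁻⁶ mol / 3.625×10⁻⁴ mol photons = 0.00720.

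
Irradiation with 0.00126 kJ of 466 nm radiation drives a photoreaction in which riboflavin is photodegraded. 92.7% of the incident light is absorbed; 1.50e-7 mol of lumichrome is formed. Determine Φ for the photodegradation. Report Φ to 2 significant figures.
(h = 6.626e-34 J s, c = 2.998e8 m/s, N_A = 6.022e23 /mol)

Φ = 0.033

Photon energy at 466 nm: hc/λ = (6.626e-34)(2.998e8)/(466e-9) = 4.263e-19 J.
Incident energy: 0.00126 kJ = 1.26 J.
Photons incident: 1.26 / 4.263e-19 = 2.956e18, i.e. 2.956e18/6.022e23 = 4.909e-6 mol.
Photons absorbed: 0.927 × 4.909e-6 = 4.551e-6 mol.
Φ = 1.50e-7 mol / 4.551e-6 mol photons = 0.033.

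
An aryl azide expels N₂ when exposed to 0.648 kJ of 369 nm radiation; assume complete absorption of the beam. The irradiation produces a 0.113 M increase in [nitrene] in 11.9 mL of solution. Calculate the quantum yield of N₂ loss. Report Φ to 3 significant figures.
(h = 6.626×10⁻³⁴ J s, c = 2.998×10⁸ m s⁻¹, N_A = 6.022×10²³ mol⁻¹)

Φ = 0.673

Product: (0.113 M)(0.0119 L) = 0.001345 mol.
Photon energy at 369 nm: hc/λ = (6.626×10⁻³⁴)(2.998×10⁸)/(369×10⁻⁹) = 5.383×10⁻¹⁹ J.
Incident energy: 0.648 kJ = 648 J.
Photons incident: 648 / 5.383×10⁻¹⁹ = 1.204×10²¹, i.e. 1.204×10²¹/6.022×10²³ = 0.001999 mol.
Φ = 0.001345 mol / 0.001999 mol photons = 0.673.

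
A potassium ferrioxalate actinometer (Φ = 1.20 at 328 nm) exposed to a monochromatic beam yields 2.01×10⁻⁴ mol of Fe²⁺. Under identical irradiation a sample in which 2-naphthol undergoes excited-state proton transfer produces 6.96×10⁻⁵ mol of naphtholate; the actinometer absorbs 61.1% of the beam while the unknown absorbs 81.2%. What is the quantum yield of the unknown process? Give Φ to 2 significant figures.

Φ = 0.31

Photons absorbed by the actinometer: 2.01×10⁻⁴ / 1.20 = 1.675×10⁻⁴ mol.
Incident flux: 1.675×10⁻⁴ / 0.611 = 2.741×10⁻⁴ einstein.
Absorbed by unknown: 0.812 × 2.741×10⁻⁴ = 2.226×10⁻⁴ mol.
Φ(unknown) = 6.96×10⁻⁵ / 2.226×10⁻⁴ = 0.31.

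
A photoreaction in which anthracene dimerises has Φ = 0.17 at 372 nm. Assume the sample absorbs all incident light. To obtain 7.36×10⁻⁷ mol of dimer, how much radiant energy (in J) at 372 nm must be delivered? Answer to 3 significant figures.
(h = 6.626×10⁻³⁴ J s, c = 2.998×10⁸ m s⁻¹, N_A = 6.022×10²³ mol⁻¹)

Photons that must be absorbed: 7.36×10⁻⁷ / 0.17 = 4.329×10⁻⁶ mol.
Photon energy: hc/λ = 5.340×10⁻¹⁹ J; per mole, 3.216×10⁵ J mol⁻¹.
Energy required: 4.329×10⁻⁶ × 3.216×10⁵ = 1.39 J.

1.39 J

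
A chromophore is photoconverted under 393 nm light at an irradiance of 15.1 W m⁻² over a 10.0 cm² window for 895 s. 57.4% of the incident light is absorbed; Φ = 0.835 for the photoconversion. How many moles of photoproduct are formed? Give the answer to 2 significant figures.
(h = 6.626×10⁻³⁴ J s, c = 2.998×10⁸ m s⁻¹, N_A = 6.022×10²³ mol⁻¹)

2.1×10⁻⁵ mol

Photon energy at 393 nm: hc/λ = (6.626×10⁻³⁴)(2.998×10⁸)/(393×10⁻⁹) = 5.055×10⁻¹⁹ J.
Energy delivered: (15.1 W m⁻²)(10.0×10⁻⁴ m²)(895 s) = 13.51 J.
Photons incident: 13.51 / 5.055×10⁻¹⁹ = 2.673×10¹⁹, i.e. 2.673×10¹⁹/6.022×10²³ = 4.439×10⁻⁵ mol.
Photons absorbed: 0.574 × 4.439×10⁻⁵ = 2.548×10⁻⁵ mol.
Product: Φ × n_abs = 0.835 × 2.548×10⁻⁵ = 2.128×10⁻⁵ mol.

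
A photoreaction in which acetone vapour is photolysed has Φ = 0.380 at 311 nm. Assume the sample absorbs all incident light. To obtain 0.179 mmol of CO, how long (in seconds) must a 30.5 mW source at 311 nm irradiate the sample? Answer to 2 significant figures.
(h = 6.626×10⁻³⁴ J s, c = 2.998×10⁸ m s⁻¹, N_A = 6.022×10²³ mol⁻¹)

t ≈ 5900 s

Product: 0.179 mmol = 1.79×10⁻⁴ mol.
Photons that must be absorbed: 1.79×10⁻⁴ / 0.380 = 4.711×10⁻⁴ mol.
Photon energy: hc/λ = 6.387×10⁻¹⁹ J; per mole, 3.846×10⁵ J mol⁻¹.
Energy required: 4.711×10⁻⁴ × 3.846×10⁵ = 181.2 J.
Time: 181.2 J / 0.0305 W = 5900 s.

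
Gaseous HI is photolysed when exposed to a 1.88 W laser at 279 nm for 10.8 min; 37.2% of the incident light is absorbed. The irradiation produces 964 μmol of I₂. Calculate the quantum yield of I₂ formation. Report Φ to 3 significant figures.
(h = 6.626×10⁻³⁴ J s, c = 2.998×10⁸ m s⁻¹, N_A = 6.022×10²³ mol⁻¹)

Φ = 0.912

Product: 964 μmol = 9.64×10⁻⁴ mol.
Photon energy at 279 nm: hc/λ = (6.626×10⁻³⁴)(2.998×10⁸)/(279×10⁻⁹) = 7.120×10⁻¹⁹ J.
Energy delivered: (1.88 W)(648 s) = 1218 J.
Photons incident: 1218 / 7.120×10⁻¹⁹ = 1.711×10²¹, i.e. 1.711×10²¹/6.022×10²³ = 0.002841 mol.
Photons absorbed: 0.372 × 0.002841 = 0.001057 mol.
Φ = 9.64×10⁻⁴ mol / 0.001057 mol photons = 0.912.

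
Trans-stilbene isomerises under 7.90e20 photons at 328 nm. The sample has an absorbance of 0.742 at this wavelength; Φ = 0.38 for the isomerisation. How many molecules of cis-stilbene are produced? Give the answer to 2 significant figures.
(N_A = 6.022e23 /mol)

Moles of photons: 7.90e20 / 6.022e23 = 0.001312 mol.
Fraction absorbed: 1 − 10^(−0.742) = 0.8189.
Photons absorbed: 0.8189 × 0.001312 = 0.001074 mol.
Product: Φ × n_abs = 0.38 × 0.001074 = 4.081e-4 mol.
As a count: 4.081e-4 × 6.022e23 = 2.5e20.

2.5e20 molecules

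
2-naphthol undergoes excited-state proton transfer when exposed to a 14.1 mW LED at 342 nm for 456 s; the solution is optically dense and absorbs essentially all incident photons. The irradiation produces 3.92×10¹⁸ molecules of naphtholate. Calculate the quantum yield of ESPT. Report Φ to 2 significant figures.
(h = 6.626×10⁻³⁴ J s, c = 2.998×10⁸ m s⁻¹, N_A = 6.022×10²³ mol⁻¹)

Φ = 0.35

Product: 3.92×10¹⁸ / 6.022×10²³ = 6.509×10⁻⁶ mol.
Photon energy at 342 nm: hc/λ = (6.626×10⁻³⁴)(2.998×10⁸)/(342×10⁻⁹) = 5.808×10⁻¹⁹ J.
Energy delivered: (14.1 mW)(456 s) = 6.430 J.
Photons incident: 6.430 / 5.808×10⁻¹⁹ = 1.107×10¹⁹, i.e. 1.107×10¹⁹/6.022×10²³ = 1.838×10⁻⁵ mol.
Φ = 6.509×10⁻⁶ mol / 1.838×10⁻⁵ mol photons = 0.35.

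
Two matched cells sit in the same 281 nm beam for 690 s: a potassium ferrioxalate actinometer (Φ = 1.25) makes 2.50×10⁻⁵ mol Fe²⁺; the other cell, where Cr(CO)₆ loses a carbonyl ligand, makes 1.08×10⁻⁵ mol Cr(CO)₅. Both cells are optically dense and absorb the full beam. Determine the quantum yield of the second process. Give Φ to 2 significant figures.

Photons absorbed by the actinometer: 2.50×10⁻⁵ / 1.25 = 2.000×10⁻⁵ mol.
Φ(unknown) = 1.08×10⁻⁵ / 2.000×10⁻⁵ = 0.54.

Φ = 0.54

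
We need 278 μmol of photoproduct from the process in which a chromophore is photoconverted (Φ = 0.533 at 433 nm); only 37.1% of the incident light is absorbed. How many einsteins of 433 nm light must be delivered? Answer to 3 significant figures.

0.00141 einstein

Product: 278 μmol = 2.78e-4 mol.
Photons that must be absorbed: 2.78e-4 / 0.533 = 5.216e-4 mol.
Incident photons needed: 5.216e-4 / 0.371 = 0.001406 mol.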